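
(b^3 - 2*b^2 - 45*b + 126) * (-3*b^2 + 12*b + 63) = -3*b^5 + 18*b^4 + 174*b^3 - 1044*b^2 - 1323*b + 7938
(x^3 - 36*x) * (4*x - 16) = 4*x^4 - 16*x^3 - 144*x^2 + 576*x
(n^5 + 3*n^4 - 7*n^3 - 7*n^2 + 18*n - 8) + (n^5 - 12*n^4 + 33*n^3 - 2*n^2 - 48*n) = 2*n^5 - 9*n^4 + 26*n^3 - 9*n^2 - 30*n - 8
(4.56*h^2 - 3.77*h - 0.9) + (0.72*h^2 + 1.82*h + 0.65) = 5.28*h^2 - 1.95*h - 0.25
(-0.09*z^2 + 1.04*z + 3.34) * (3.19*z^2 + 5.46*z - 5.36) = -0.2871*z^4 + 2.8262*z^3 + 16.8154*z^2 + 12.662*z - 17.9024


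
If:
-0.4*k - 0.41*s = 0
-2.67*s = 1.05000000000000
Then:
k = 0.40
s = -0.39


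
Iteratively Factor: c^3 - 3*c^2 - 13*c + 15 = (c - 1)*(c^2 - 2*c - 15) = (c - 5)*(c - 1)*(c + 3)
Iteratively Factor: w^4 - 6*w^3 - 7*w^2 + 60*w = (w)*(w^3 - 6*w^2 - 7*w + 60) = w*(w - 4)*(w^2 - 2*w - 15) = w*(w - 4)*(w + 3)*(w - 5)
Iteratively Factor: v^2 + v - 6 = (v + 3)*(v - 2)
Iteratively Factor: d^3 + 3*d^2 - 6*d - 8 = (d - 2)*(d^2 + 5*d + 4) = (d - 2)*(d + 4)*(d + 1)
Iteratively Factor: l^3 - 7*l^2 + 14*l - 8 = (l - 4)*(l^2 - 3*l + 2) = (l - 4)*(l - 1)*(l - 2)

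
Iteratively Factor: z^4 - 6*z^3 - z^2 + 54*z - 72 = (z + 3)*(z^3 - 9*z^2 + 26*z - 24) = (z - 3)*(z + 3)*(z^2 - 6*z + 8) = (z - 3)*(z - 2)*(z + 3)*(z - 4)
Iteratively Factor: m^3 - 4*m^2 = (m - 4)*(m^2) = m*(m - 4)*(m)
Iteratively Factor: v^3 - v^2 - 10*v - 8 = (v + 1)*(v^2 - 2*v - 8) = (v + 1)*(v + 2)*(v - 4)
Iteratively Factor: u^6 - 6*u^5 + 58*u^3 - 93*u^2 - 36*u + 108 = (u + 1)*(u^5 - 7*u^4 + 7*u^3 + 51*u^2 - 144*u + 108) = (u - 2)*(u + 1)*(u^4 - 5*u^3 - 3*u^2 + 45*u - 54) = (u - 3)*(u - 2)*(u + 1)*(u^3 - 2*u^2 - 9*u + 18) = (u - 3)*(u - 2)^2*(u + 1)*(u^2 - 9) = (u - 3)*(u - 2)^2*(u + 1)*(u + 3)*(u - 3)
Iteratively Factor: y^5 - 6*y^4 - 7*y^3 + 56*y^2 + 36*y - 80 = (y + 2)*(y^4 - 8*y^3 + 9*y^2 + 38*y - 40) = (y - 4)*(y + 2)*(y^3 - 4*y^2 - 7*y + 10) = (y - 5)*(y - 4)*(y + 2)*(y^2 + y - 2) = (y - 5)*(y - 4)*(y - 1)*(y + 2)*(y + 2)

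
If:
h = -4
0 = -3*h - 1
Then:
No Solution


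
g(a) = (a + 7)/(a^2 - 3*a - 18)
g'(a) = (3 - 2*a)*(a + 7)/(a^2 - 3*a - 18)^2 + 1/(a^2 - 3*a - 18) = (a^2 - 3*a - (a + 7)*(2*a - 3) - 18)/(-a^2 + 3*a + 18)^2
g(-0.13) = -0.39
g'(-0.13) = 0.02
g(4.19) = -0.86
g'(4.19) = -0.43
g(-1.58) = -0.50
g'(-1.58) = 0.20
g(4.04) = -0.80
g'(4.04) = -0.37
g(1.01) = -0.40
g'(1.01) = -0.03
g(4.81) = -1.27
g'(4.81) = -1.01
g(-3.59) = 0.60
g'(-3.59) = 1.26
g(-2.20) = -0.73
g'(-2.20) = 0.67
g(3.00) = -0.56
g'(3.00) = -0.15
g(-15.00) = -0.03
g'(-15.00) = 0.00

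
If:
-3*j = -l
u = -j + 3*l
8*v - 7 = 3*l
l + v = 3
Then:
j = 17/33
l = 17/11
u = 136/33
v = 16/11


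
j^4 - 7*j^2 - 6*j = j*(j - 3)*(j + 1)*(j + 2)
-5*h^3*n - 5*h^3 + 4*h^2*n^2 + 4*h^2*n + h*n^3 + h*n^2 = (-h + n)*(5*h + n)*(h*n + h)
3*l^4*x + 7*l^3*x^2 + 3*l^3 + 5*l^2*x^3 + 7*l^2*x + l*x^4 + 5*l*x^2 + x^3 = (l + x)^2*(3*l + x)*(l*x + 1)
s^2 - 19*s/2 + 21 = (s - 6)*(s - 7/2)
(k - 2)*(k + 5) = k^2 + 3*k - 10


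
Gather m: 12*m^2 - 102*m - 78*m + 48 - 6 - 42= 12*m^2 - 180*m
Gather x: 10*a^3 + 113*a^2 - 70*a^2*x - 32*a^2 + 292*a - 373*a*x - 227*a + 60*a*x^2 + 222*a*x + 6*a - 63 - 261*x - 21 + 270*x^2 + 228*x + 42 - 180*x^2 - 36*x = 10*a^3 + 81*a^2 + 71*a + x^2*(60*a + 90) + x*(-70*a^2 - 151*a - 69) - 42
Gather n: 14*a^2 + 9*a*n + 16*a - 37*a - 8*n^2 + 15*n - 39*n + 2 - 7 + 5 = 14*a^2 - 21*a - 8*n^2 + n*(9*a - 24)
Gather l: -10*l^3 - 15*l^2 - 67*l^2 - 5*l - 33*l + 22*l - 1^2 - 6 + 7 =-10*l^3 - 82*l^2 - 16*l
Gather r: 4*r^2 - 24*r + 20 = 4*r^2 - 24*r + 20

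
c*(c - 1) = c^2 - c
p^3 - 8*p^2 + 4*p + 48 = (p - 6)*(p - 4)*(p + 2)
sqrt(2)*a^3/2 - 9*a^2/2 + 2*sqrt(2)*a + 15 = (a - 3*sqrt(2))*(a - 5*sqrt(2)/2)*(sqrt(2)*a/2 + 1)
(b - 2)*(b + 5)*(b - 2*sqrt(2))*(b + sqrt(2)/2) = b^4 - 3*sqrt(2)*b^3/2 + 3*b^3 - 12*b^2 - 9*sqrt(2)*b^2/2 - 6*b + 15*sqrt(2)*b + 20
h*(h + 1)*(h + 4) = h^3 + 5*h^2 + 4*h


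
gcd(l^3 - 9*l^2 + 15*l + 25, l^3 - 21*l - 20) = l^2 - 4*l - 5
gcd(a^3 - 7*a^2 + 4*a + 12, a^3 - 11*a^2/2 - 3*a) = a - 6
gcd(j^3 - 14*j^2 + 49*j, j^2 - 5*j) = j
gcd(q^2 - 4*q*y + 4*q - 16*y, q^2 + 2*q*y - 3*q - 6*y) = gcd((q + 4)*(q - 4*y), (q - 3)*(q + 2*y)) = 1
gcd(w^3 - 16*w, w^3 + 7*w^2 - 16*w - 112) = w^2 - 16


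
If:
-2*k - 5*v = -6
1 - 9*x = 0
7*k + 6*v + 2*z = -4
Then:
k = -10*z/23 - 56/23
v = 4*z/23 + 50/23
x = 1/9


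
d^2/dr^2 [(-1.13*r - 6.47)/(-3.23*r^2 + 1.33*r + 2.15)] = ((-21.8994*r - 38.7904)*(-3.23*r^2 + 1.33*r + 2.15) - (1.13*r + 6.47)*(6.46*r - 1.33)*(12.92*r - 2.66))/(-3.23*r^2 + 1.33*r + 2.15)^3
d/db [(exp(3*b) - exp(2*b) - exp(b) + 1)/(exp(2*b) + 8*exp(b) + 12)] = (exp(4*b) + 16*exp(3*b) + 29*exp(2*b) - 26*exp(b) - 20)*exp(b)/(exp(4*b) + 16*exp(3*b) + 88*exp(2*b) + 192*exp(b) + 144)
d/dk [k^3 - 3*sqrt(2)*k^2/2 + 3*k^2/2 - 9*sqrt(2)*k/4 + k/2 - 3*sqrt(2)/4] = 3*k^2 - 3*sqrt(2)*k + 3*k - 9*sqrt(2)/4 + 1/2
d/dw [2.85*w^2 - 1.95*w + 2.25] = 5.7*w - 1.95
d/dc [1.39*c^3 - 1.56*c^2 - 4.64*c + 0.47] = 4.17*c^2 - 3.12*c - 4.64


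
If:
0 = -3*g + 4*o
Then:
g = 4*o/3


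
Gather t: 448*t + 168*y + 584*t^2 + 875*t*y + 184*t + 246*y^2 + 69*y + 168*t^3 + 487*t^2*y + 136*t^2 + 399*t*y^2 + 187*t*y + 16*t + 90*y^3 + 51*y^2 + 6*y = 168*t^3 + t^2*(487*y + 720) + t*(399*y^2 + 1062*y + 648) + 90*y^3 + 297*y^2 + 243*y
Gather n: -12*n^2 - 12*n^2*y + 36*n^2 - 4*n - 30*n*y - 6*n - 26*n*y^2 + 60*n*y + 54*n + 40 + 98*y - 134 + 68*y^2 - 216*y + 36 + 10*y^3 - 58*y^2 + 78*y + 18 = n^2*(24 - 12*y) + n*(-26*y^2 + 30*y + 44) + 10*y^3 + 10*y^2 - 40*y - 40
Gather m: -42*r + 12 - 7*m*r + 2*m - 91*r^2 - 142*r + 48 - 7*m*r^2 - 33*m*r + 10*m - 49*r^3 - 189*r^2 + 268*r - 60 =m*(-7*r^2 - 40*r + 12) - 49*r^3 - 280*r^2 + 84*r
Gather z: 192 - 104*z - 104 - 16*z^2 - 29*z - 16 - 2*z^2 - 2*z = -18*z^2 - 135*z + 72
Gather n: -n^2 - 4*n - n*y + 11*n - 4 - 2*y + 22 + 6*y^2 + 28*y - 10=-n^2 + n*(7 - y) + 6*y^2 + 26*y + 8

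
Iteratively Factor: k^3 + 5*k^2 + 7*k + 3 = (k + 3)*(k^2 + 2*k + 1) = (k + 1)*(k + 3)*(k + 1)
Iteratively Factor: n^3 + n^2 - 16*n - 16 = (n + 4)*(n^2 - 3*n - 4) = (n - 4)*(n + 4)*(n + 1)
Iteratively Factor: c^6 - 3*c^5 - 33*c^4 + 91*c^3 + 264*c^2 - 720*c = (c)*(c^5 - 3*c^4 - 33*c^3 + 91*c^2 + 264*c - 720) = c*(c + 4)*(c^4 - 7*c^3 - 5*c^2 + 111*c - 180) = c*(c - 3)*(c + 4)*(c^3 - 4*c^2 - 17*c + 60) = c*(c - 3)*(c + 4)^2*(c^2 - 8*c + 15) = c*(c - 3)^2*(c + 4)^2*(c - 5)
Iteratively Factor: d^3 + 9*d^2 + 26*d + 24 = (d + 3)*(d^2 + 6*d + 8) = (d + 2)*(d + 3)*(d + 4)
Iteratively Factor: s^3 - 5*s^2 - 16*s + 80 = (s + 4)*(s^2 - 9*s + 20) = (s - 4)*(s + 4)*(s - 5)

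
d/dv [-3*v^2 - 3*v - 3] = -6*v - 3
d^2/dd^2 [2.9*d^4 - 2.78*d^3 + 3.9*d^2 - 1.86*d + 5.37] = 34.8*d^2 - 16.68*d + 7.8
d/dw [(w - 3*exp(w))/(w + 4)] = (-w + (1 - 3*exp(w))*(w + 4) + 3*exp(w))/(w + 4)^2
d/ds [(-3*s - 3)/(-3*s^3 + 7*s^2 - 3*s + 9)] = 6*(-3*s^3 - s^2 + 7*s - 6)/(9*s^6 - 42*s^5 + 67*s^4 - 96*s^3 + 135*s^2 - 54*s + 81)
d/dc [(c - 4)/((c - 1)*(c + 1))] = (-c^2 + 8*c - 1)/(c^4 - 2*c^2 + 1)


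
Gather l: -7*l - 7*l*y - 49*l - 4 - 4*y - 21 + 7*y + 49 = l*(-7*y - 56) + 3*y + 24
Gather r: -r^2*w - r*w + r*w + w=-r^2*w + w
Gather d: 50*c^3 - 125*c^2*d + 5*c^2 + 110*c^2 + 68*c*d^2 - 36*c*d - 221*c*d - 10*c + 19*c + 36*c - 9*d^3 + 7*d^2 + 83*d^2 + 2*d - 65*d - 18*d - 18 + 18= 50*c^3 + 115*c^2 + 45*c - 9*d^3 + d^2*(68*c + 90) + d*(-125*c^2 - 257*c - 81)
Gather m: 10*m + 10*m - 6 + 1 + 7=20*m + 2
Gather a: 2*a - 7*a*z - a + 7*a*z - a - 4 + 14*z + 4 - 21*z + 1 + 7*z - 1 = 0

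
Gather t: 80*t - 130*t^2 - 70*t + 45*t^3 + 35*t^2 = 45*t^3 - 95*t^2 + 10*t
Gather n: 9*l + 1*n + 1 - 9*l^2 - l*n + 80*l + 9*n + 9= -9*l^2 + 89*l + n*(10 - l) + 10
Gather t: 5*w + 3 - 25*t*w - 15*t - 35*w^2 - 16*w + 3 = t*(-25*w - 15) - 35*w^2 - 11*w + 6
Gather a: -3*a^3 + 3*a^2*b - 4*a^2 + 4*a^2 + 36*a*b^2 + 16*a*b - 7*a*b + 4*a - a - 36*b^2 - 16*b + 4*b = -3*a^3 + 3*a^2*b + a*(36*b^2 + 9*b + 3) - 36*b^2 - 12*b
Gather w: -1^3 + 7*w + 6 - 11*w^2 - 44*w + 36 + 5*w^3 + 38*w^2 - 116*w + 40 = 5*w^3 + 27*w^2 - 153*w + 81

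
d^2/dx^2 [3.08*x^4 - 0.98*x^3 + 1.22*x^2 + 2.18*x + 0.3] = 36.96*x^2 - 5.88*x + 2.44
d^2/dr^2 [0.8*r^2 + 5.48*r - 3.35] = 1.60000000000000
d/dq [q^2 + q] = 2*q + 1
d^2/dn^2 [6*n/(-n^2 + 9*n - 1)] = 12*(-n*(2*n - 9)^2 + 3*(n - 3)*(n^2 - 9*n + 1))/(n^2 - 9*n + 1)^3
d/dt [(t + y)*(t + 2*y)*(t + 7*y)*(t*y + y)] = y*(4*t^3 + 30*t^2*y + 3*t^2 + 46*t*y^2 + 20*t*y + 14*y^3 + 23*y^2)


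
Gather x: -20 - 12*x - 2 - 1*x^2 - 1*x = -x^2 - 13*x - 22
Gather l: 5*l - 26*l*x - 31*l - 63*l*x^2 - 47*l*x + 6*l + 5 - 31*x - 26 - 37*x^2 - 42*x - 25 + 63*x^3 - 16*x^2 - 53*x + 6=l*(-63*x^2 - 73*x - 20) + 63*x^3 - 53*x^2 - 126*x - 40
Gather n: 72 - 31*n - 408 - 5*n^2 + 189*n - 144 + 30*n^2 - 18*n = 25*n^2 + 140*n - 480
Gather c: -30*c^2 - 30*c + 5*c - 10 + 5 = -30*c^2 - 25*c - 5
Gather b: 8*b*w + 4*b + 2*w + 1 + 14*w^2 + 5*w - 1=b*(8*w + 4) + 14*w^2 + 7*w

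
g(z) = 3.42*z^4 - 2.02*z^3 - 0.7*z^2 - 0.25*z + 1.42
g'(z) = 13.68*z^3 - 6.06*z^2 - 1.4*z - 0.25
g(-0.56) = 2.03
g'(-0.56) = -3.77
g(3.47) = 403.57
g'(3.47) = 493.50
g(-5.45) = 3326.24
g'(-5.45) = -2387.12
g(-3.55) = 627.03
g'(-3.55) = -683.68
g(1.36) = 6.40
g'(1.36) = 21.05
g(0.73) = 1.05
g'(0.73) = 0.82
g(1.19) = 3.59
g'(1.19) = 12.56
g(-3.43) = 548.93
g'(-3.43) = -618.78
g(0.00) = 1.42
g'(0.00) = -0.25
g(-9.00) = 23858.17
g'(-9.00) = -10451.23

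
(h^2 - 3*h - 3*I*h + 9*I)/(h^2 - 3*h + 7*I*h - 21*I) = (h - 3*I)/(h + 7*I)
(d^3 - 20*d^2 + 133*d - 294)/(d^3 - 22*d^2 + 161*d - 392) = (d - 6)/(d - 8)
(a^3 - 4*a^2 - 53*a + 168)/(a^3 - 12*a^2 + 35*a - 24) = (a + 7)/(a - 1)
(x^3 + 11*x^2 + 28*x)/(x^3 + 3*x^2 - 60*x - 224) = x/(x - 8)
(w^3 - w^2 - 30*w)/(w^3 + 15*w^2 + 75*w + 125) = w*(w - 6)/(w^2 + 10*w + 25)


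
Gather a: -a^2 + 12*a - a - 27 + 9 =-a^2 + 11*a - 18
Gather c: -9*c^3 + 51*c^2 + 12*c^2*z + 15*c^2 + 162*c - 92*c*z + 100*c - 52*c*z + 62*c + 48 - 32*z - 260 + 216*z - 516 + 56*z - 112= -9*c^3 + c^2*(12*z + 66) + c*(324 - 144*z) + 240*z - 840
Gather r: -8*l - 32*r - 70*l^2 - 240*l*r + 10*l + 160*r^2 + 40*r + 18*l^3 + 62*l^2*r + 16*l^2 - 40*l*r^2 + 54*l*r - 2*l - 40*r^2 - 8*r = 18*l^3 - 54*l^2 + r^2*(120 - 40*l) + r*(62*l^2 - 186*l)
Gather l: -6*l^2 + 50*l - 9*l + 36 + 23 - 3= -6*l^2 + 41*l + 56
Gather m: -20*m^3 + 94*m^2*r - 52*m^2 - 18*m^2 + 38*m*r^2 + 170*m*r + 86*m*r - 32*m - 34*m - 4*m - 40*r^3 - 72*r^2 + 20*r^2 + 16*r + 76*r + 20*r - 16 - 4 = -20*m^3 + m^2*(94*r - 70) + m*(38*r^2 + 256*r - 70) - 40*r^3 - 52*r^2 + 112*r - 20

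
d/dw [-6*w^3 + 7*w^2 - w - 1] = -18*w^2 + 14*w - 1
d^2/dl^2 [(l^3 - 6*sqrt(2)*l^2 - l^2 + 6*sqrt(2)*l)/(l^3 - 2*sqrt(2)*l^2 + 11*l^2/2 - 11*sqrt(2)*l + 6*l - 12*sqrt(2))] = 8*(-13*l^6 - 8*sqrt(2)*l^6 - 36*l^5 + 102*sqrt(2)*l^5 - 900*l^4 + 492*sqrt(2)*l^4 - 3406*l^3 + 866*sqrt(2)*l^3 - 1152*l^2 + 900*sqrt(2)*l^2 - 1728*sqrt(2)*l + 6480*l - 6624*sqrt(2) + 1152)/(8*l^9 - 48*sqrt(2)*l^8 + 132*l^8 - 792*sqrt(2)*l^7 + 1062*l^7 - 5348*sqrt(2)*l^6 + 6083*l^6 - 19602*sqrt(2)*l^5 + 26100*l^5 - 45240*sqrt(2)*l^4 + 74712*l^4 - 75152*sqrt(2)*l^3 + 127008*l^3 - 93888*sqrt(2)*l^2 + 114048*l^2 - 76032*sqrt(2)*l + 41472*l - 27648*sqrt(2))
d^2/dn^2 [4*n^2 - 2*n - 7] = 8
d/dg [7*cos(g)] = -7*sin(g)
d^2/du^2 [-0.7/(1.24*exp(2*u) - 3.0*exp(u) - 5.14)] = (0.7*(2.48*exp(u) - 3.0)*(4.96*exp(u) - 6.0)*exp(u) + (3.472*exp(u) - 2.1)*(-1.24*exp(2*u) + 3.0*exp(u) + 5.14))*exp(u)/(-1.24*exp(2*u) + 3.0*exp(u) + 5.14)^3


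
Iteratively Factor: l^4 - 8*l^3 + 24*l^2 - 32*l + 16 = (l - 2)*(l^3 - 6*l^2 + 12*l - 8) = (l - 2)^2*(l^2 - 4*l + 4) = (l - 2)^3*(l - 2)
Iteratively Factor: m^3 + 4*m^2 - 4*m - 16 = (m - 2)*(m^2 + 6*m + 8) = (m - 2)*(m + 4)*(m + 2)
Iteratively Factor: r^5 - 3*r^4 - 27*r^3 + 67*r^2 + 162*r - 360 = (r - 3)*(r^4 - 27*r^2 - 14*r + 120) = (r - 5)*(r - 3)*(r^3 + 5*r^2 - 2*r - 24) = (r - 5)*(r - 3)*(r + 4)*(r^2 + r - 6) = (r - 5)*(r - 3)*(r - 2)*(r + 4)*(r + 3)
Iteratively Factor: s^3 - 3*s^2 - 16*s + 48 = (s - 3)*(s^2 - 16) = (s - 3)*(s + 4)*(s - 4)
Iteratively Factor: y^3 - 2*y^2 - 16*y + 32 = (y - 2)*(y^2 - 16) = (y - 2)*(y + 4)*(y - 4)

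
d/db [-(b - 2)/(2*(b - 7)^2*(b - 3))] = (-(b - 7)*(b - 3) + (b - 7)*(b - 2) + 2*(b - 3)*(b - 2))/(2*(b - 7)^3*(b - 3)^2)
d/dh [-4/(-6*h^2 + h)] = 4*(1 - 12*h)/(h^2*(6*h - 1)^2)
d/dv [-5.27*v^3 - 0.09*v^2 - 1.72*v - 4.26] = -15.81*v^2 - 0.18*v - 1.72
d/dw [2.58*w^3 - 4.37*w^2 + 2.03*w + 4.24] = 7.74*w^2 - 8.74*w + 2.03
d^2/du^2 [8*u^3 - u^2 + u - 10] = 48*u - 2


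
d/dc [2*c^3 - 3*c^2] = 6*c*(c - 1)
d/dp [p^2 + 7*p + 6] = 2*p + 7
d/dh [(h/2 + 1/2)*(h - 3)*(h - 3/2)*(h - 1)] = 2*h^3 - 27*h^2/4 + 7*h/2 + 9/4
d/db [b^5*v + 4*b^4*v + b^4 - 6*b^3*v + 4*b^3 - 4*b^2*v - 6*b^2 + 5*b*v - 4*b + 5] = 5*b^4*v + 16*b^3*v + 4*b^3 - 18*b^2*v + 12*b^2 - 8*b*v - 12*b + 5*v - 4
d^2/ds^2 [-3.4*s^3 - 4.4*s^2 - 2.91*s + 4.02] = -20.4*s - 8.8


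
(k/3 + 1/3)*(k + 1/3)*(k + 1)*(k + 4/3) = k^4/3 + 11*k^3/9 + 43*k^2/27 + 23*k/27 + 4/27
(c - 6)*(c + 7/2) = c^2 - 5*c/2 - 21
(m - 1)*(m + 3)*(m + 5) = m^3 + 7*m^2 + 7*m - 15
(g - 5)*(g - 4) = g^2 - 9*g + 20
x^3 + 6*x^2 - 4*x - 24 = (x - 2)*(x + 2)*(x + 6)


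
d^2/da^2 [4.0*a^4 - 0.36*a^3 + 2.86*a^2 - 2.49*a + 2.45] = 48.0*a^2 - 2.16*a + 5.72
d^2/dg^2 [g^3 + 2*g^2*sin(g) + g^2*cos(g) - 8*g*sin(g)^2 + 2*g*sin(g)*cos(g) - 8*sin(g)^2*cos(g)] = -2*g^2*sin(g) - g^2*cos(g) - 4*g*sin(g) - 4*g*sin(2*g) + 8*g*cos(g) - 16*g*cos(2*g) + 6*g + 4*sin(g) - 16*sin(2*g) + 4*cos(g) + 4*cos(2*g) - 18*cos(3*g)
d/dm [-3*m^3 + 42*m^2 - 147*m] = -9*m^2 + 84*m - 147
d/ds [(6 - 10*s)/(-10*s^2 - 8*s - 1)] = 2*(-50*s^2 + 60*s + 29)/(100*s^4 + 160*s^3 + 84*s^2 + 16*s + 1)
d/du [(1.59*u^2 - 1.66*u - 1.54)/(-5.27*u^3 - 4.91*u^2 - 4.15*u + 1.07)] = (8.3793*u^4 - 17.4964*u^3 - 39.0965*u^2 - 11.7202*u - 8.1672)/(27.7729*u^6 + 51.7514*u^5 + 67.8491*u^4 + 29.4752*u^3 + 6.7151*u^2 - 8.881*u + 1.1449)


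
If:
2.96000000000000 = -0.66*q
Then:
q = -4.48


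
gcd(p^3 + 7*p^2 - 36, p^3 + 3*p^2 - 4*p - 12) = p^2 + p - 6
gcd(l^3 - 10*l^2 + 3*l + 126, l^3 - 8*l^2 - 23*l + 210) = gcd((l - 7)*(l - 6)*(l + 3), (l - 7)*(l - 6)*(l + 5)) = l^2 - 13*l + 42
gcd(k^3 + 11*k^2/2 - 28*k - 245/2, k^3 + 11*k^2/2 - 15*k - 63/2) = k + 7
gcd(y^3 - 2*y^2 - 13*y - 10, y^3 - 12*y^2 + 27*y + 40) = y^2 - 4*y - 5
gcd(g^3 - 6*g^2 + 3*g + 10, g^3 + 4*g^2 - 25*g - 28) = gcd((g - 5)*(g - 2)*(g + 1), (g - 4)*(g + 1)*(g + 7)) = g + 1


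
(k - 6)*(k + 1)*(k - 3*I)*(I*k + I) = I*k^4 + 3*k^3 - 4*I*k^3 - 12*k^2 - 11*I*k^2 - 33*k - 6*I*k - 18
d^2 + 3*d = d*(d + 3)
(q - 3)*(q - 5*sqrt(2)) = q^2 - 5*sqrt(2)*q - 3*q + 15*sqrt(2)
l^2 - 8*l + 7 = (l - 7)*(l - 1)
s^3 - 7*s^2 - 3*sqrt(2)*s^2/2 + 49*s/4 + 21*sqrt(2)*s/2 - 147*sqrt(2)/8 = (s - 7/2)^2*(s - 3*sqrt(2)/2)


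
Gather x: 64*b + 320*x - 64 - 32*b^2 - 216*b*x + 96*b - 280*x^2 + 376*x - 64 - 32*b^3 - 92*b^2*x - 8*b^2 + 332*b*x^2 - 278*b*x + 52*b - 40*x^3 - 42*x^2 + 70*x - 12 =-32*b^3 - 40*b^2 + 212*b - 40*x^3 + x^2*(332*b - 322) + x*(-92*b^2 - 494*b + 766) - 140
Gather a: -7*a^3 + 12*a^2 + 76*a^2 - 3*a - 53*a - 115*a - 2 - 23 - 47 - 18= -7*a^3 + 88*a^2 - 171*a - 90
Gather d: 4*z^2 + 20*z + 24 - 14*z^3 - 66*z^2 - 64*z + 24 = -14*z^3 - 62*z^2 - 44*z + 48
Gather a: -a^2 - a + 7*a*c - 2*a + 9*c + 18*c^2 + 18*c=-a^2 + a*(7*c - 3) + 18*c^2 + 27*c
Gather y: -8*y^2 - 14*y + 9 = -8*y^2 - 14*y + 9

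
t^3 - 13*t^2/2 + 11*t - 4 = (t - 4)*(t - 2)*(t - 1/2)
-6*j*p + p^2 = p*(-6*j + p)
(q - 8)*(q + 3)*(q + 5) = q^3 - 49*q - 120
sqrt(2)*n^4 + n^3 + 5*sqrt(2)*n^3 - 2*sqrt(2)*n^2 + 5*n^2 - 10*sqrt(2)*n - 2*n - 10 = (n + 5)*(n - sqrt(2))*(n + sqrt(2))*(sqrt(2)*n + 1)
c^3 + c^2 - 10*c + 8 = (c - 2)*(c - 1)*(c + 4)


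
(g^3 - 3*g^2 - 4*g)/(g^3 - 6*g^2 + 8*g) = (g + 1)/(g - 2)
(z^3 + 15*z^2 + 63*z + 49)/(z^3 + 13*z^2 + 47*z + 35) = (z + 7)/(z + 5)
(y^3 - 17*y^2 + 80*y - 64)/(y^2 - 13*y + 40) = (y^2 - 9*y + 8)/(y - 5)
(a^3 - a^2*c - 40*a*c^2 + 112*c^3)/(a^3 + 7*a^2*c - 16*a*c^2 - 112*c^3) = (a - 4*c)/(a + 4*c)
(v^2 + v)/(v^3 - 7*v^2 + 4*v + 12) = v/(v^2 - 8*v + 12)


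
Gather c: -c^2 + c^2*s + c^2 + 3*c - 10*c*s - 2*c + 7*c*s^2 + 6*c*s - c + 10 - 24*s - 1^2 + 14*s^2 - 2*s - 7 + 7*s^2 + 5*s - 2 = c^2*s + c*(7*s^2 - 4*s) + 21*s^2 - 21*s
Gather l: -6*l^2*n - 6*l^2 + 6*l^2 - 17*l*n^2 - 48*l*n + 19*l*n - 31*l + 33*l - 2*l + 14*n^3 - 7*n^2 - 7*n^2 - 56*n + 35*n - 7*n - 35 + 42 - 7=-6*l^2*n + l*(-17*n^2 - 29*n) + 14*n^3 - 14*n^2 - 28*n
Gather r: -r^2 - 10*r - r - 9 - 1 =-r^2 - 11*r - 10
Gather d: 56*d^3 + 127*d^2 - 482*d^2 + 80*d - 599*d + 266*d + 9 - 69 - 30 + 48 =56*d^3 - 355*d^2 - 253*d - 42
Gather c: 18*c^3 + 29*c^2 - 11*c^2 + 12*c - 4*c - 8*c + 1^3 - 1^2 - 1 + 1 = 18*c^3 + 18*c^2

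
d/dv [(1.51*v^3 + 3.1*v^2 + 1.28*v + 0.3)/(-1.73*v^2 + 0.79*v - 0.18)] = (-2.6123*v^4 + 2.3858*v^3 + 3.848*v^2 - 0.0779999999999998*v - 0.4674)/(2.9929*v^4 - 2.7334*v^3 + 1.2469*v^2 - 0.2844*v + 0.0324)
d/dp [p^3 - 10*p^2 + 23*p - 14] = 3*p^2 - 20*p + 23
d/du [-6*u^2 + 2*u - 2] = 2 - 12*u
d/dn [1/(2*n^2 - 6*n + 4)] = (3/2 - n)/(n^2 - 3*n + 2)^2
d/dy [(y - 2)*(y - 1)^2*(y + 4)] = 4*y^3 - 22*y + 18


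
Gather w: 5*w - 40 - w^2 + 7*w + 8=-w^2 + 12*w - 32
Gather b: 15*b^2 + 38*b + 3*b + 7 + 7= 15*b^2 + 41*b + 14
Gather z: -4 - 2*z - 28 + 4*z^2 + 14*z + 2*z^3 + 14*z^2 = 2*z^3 + 18*z^2 + 12*z - 32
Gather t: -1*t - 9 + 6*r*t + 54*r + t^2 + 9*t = 54*r + t^2 + t*(6*r + 8) - 9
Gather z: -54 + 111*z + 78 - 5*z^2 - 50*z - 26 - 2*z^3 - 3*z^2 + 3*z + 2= -2*z^3 - 8*z^2 + 64*z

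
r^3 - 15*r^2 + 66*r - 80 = (r - 8)*(r - 5)*(r - 2)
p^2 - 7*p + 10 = (p - 5)*(p - 2)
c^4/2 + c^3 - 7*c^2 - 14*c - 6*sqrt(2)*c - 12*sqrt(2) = (c/2 + 1)*(c - 3*sqrt(2))*(c + sqrt(2))*(c + 2*sqrt(2))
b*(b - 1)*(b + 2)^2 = b^4 + 3*b^3 - 4*b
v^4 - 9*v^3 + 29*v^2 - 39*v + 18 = (v - 3)^2*(v - 2)*(v - 1)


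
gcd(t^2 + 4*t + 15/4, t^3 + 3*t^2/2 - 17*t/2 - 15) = t + 5/2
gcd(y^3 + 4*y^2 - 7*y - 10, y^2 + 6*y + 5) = y^2 + 6*y + 5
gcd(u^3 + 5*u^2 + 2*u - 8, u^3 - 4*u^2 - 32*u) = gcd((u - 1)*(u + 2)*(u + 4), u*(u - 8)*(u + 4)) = u + 4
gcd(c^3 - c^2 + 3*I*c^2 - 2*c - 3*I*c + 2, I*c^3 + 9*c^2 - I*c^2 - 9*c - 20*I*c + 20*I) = c - 1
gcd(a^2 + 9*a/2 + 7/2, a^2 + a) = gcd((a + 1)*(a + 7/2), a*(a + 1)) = a + 1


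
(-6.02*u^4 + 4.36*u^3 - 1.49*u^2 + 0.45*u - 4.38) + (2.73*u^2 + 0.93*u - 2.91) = -6.02*u^4 + 4.36*u^3 + 1.24*u^2 + 1.38*u - 7.29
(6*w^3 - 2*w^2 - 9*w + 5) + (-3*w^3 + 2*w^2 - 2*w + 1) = 3*w^3 - 11*w + 6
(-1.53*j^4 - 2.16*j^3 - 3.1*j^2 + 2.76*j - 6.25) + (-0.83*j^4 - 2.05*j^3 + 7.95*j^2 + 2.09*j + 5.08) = -2.36*j^4 - 4.21*j^3 + 4.85*j^2 + 4.85*j - 1.17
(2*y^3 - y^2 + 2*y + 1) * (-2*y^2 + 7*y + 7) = -4*y^5 + 16*y^4 + 3*y^3 + 5*y^2 + 21*y + 7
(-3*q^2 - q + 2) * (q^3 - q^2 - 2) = -3*q^5 + 2*q^4 + 3*q^3 + 4*q^2 + 2*q - 4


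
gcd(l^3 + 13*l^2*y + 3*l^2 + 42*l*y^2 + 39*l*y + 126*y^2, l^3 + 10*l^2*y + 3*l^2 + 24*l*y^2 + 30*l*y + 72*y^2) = l^2 + 6*l*y + 3*l + 18*y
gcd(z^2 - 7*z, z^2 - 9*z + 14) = z - 7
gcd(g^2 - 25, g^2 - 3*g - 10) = g - 5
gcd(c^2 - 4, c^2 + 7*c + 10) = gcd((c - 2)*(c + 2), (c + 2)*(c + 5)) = c + 2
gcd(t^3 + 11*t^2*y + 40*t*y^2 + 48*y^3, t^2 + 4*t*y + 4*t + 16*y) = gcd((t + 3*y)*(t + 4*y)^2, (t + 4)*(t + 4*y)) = t + 4*y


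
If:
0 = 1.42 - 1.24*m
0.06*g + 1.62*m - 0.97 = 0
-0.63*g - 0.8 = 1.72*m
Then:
No Solution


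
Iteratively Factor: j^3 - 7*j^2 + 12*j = (j - 3)*(j^2 - 4*j) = (j - 4)*(j - 3)*(j)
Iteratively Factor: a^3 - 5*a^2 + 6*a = (a)*(a^2 - 5*a + 6) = a*(a - 3)*(a - 2)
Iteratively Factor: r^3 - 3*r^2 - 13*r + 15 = (r + 3)*(r^2 - 6*r + 5) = (r - 5)*(r + 3)*(r - 1)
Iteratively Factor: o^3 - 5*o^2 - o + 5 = (o + 1)*(o^2 - 6*o + 5) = (o - 5)*(o + 1)*(o - 1)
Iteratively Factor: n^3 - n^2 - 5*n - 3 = (n + 1)*(n^2 - 2*n - 3) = (n - 3)*(n + 1)*(n + 1)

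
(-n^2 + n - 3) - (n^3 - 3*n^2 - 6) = -n^3 + 2*n^2 + n + 3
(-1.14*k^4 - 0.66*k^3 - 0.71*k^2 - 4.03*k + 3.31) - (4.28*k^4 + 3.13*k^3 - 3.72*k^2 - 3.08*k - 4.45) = -5.42*k^4 - 3.79*k^3 + 3.01*k^2 - 0.95*k + 7.76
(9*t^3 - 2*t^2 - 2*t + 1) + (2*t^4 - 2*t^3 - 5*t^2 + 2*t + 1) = 2*t^4 + 7*t^3 - 7*t^2 + 2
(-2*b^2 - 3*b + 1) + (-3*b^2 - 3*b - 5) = -5*b^2 - 6*b - 4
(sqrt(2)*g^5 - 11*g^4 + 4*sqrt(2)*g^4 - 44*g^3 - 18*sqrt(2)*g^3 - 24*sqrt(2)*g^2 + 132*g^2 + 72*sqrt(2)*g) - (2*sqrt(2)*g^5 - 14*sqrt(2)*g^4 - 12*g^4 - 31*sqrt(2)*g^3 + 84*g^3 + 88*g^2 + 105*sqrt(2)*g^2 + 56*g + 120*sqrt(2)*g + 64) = -sqrt(2)*g^5 + g^4 + 18*sqrt(2)*g^4 - 128*g^3 + 13*sqrt(2)*g^3 - 129*sqrt(2)*g^2 + 44*g^2 - 48*sqrt(2)*g - 56*g - 64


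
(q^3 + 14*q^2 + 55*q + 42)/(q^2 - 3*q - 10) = (q^3 + 14*q^2 + 55*q + 42)/(q^2 - 3*q - 10)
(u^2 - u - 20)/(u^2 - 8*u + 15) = (u + 4)/(u - 3)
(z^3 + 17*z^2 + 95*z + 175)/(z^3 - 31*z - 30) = (z^2 + 12*z + 35)/(z^2 - 5*z - 6)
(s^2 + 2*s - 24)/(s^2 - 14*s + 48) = (s^2 + 2*s - 24)/(s^2 - 14*s + 48)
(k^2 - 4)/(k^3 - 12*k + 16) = (k + 2)/(k^2 + 2*k - 8)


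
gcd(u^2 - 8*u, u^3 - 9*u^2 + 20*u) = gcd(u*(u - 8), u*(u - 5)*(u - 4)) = u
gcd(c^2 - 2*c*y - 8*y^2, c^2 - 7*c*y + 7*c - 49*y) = 1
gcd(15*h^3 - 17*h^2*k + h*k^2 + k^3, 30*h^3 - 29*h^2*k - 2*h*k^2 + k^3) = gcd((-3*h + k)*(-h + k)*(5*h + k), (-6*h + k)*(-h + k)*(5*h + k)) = 5*h^2 - 4*h*k - k^2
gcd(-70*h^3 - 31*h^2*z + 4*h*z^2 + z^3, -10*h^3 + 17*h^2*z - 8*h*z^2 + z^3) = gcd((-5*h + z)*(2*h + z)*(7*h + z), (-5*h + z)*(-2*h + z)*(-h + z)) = -5*h + z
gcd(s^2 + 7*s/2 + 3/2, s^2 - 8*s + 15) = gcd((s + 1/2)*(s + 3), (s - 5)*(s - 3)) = 1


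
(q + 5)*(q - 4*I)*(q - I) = q^3 + 5*q^2 - 5*I*q^2 - 4*q - 25*I*q - 20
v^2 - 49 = (v - 7)*(v + 7)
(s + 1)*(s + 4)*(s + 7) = s^3 + 12*s^2 + 39*s + 28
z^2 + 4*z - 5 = (z - 1)*(z + 5)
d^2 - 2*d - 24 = (d - 6)*(d + 4)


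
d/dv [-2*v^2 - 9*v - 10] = -4*v - 9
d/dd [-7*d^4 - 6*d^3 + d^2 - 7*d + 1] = -28*d^3 - 18*d^2 + 2*d - 7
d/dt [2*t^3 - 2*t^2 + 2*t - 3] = 6*t^2 - 4*t + 2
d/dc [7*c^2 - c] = 14*c - 1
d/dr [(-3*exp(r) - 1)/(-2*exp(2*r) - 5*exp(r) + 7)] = (-(3*exp(r) + 1)*(4*exp(r) + 5) + 6*exp(2*r) + 15*exp(r) - 21)*exp(r)/(2*exp(2*r) + 5*exp(r) - 7)^2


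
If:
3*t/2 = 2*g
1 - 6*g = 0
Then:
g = 1/6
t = 2/9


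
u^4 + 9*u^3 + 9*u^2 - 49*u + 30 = (u - 1)^2*(u + 5)*(u + 6)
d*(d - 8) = d^2 - 8*d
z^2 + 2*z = z*(z + 2)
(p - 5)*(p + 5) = p^2 - 25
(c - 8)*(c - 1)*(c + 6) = c^3 - 3*c^2 - 46*c + 48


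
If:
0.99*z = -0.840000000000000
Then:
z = -0.85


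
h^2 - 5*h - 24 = (h - 8)*(h + 3)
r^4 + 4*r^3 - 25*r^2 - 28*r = r*(r - 4)*(r + 1)*(r + 7)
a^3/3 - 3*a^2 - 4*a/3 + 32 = (a/3 + 1)*(a - 8)*(a - 4)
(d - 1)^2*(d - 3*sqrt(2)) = d^3 - 3*sqrt(2)*d^2 - 2*d^2 + d + 6*sqrt(2)*d - 3*sqrt(2)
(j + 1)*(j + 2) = j^2 + 3*j + 2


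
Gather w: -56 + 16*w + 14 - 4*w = 12*w - 42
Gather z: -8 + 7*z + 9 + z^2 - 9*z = z^2 - 2*z + 1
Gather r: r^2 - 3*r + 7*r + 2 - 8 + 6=r^2 + 4*r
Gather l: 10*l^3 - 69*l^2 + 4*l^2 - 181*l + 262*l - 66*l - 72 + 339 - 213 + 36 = 10*l^3 - 65*l^2 + 15*l + 90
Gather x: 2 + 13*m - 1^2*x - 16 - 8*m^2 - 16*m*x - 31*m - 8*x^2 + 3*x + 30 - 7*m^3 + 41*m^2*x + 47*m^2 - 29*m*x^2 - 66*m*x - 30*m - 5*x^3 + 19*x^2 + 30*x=-7*m^3 + 39*m^2 - 48*m - 5*x^3 + x^2*(11 - 29*m) + x*(41*m^2 - 82*m + 32) + 16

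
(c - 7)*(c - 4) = c^2 - 11*c + 28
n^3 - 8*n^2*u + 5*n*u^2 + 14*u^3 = (n - 7*u)*(n - 2*u)*(n + u)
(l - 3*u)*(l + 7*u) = l^2 + 4*l*u - 21*u^2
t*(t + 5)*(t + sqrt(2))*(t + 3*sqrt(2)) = t^4 + 5*t^3 + 4*sqrt(2)*t^3 + 6*t^2 + 20*sqrt(2)*t^2 + 30*t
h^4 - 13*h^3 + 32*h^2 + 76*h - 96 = (h - 8)*(h - 6)*(h - 1)*(h + 2)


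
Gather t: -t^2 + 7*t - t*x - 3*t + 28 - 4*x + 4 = -t^2 + t*(4 - x) - 4*x + 32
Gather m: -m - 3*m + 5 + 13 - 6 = 12 - 4*m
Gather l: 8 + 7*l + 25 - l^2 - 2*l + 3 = -l^2 + 5*l + 36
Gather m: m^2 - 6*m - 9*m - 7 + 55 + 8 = m^2 - 15*m + 56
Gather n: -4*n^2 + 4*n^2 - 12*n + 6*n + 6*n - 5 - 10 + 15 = 0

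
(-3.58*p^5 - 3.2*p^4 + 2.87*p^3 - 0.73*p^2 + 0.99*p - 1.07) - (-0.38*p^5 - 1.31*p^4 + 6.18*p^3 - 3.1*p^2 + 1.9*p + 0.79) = -3.2*p^5 - 1.89*p^4 - 3.31*p^3 + 2.37*p^2 - 0.91*p - 1.86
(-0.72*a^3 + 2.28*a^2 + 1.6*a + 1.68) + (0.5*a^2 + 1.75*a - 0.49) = -0.72*a^3 + 2.78*a^2 + 3.35*a + 1.19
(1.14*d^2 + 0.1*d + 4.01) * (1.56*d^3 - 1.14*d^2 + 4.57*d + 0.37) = 1.7784*d^5 - 1.1436*d^4 + 11.3514*d^3 - 3.6926*d^2 + 18.3627*d + 1.4837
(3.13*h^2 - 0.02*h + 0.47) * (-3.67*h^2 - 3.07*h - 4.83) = -11.4871*h^4 - 9.5357*h^3 - 16.7814*h^2 - 1.3463*h - 2.2701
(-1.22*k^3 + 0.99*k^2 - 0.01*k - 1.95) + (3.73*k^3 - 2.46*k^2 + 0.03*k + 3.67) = 2.51*k^3 - 1.47*k^2 + 0.02*k + 1.72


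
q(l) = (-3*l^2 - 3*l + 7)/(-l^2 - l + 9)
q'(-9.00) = 0.09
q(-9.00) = 3.32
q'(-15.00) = 0.01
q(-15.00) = 3.10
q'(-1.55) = 0.63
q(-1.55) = 0.55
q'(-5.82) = 0.59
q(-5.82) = 4.05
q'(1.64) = -3.92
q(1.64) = -1.28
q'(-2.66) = 4.11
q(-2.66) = -1.36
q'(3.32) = -5.35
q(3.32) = 6.74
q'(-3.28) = 48.03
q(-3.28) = -10.14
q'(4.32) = -0.99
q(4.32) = 4.43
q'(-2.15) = 1.55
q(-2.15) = -0.06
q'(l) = (-6*l - 3)/(-l^2 - l + 9) + (2*l + 1)*(-3*l^2 - 3*l + 7)/(-l^2 - l + 9)^2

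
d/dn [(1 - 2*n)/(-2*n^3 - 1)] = 2*(-4*n^3 + 3*n^2 + 1)/(4*n^6 + 4*n^3 + 1)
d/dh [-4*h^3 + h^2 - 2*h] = -12*h^2 + 2*h - 2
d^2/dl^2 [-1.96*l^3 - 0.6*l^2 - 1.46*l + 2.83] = -11.76*l - 1.2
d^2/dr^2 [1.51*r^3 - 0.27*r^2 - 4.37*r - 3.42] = 9.06*r - 0.54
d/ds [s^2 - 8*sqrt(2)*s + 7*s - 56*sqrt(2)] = 2*s - 8*sqrt(2) + 7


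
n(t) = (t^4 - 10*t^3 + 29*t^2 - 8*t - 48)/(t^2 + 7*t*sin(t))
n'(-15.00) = -119.86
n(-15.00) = 310.19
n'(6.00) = -2.08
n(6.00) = 3.46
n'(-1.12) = -11.74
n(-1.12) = 1.56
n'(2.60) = 0.56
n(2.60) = -0.17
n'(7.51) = 2.40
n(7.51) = 4.47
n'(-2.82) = -61.82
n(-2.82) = 34.72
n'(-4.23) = -130.04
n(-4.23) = -189.70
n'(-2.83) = -63.46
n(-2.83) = 35.34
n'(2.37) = 0.78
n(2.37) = -0.33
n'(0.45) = 135.64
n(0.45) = -29.63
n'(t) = (4*t^3 - 30*t^2 + 58*t - 8)/(t^2 + 7*t*sin(t)) + (-7*t*cos(t) - 2*t - 7*sin(t))*(t^4 - 10*t^3 + 29*t^2 - 8*t - 48)/(t^2 + 7*t*sin(t))^2 = (2*t*(t + 7*sin(t))*(2*t^3 - 15*t^2 + 29*t - 4) + (7*t*cos(t) + 2*t + 7*sin(t))*(-t^4 + 10*t^3 - 29*t^2 + 8*t + 48))/(t^2*(t + 7*sin(t))^2)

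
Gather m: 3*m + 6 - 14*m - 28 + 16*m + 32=5*m + 10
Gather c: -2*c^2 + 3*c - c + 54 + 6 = -2*c^2 + 2*c + 60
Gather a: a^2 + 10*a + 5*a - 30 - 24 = a^2 + 15*a - 54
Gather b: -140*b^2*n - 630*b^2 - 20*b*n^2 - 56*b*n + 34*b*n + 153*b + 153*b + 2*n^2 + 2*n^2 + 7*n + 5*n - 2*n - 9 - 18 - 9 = b^2*(-140*n - 630) + b*(-20*n^2 - 22*n + 306) + 4*n^2 + 10*n - 36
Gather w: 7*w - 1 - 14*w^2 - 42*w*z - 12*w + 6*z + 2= -14*w^2 + w*(-42*z - 5) + 6*z + 1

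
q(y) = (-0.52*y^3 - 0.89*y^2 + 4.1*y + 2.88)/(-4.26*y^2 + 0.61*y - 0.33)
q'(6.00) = 0.16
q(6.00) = 0.78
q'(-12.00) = 0.13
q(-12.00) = -1.17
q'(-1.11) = -0.13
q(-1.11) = 0.33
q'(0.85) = 3.79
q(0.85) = -1.87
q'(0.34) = 19.70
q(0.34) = -6.75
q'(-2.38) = 0.17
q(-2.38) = 0.19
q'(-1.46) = 0.09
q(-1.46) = 0.33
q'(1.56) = 0.94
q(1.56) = -0.53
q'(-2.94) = 0.17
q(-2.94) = 0.09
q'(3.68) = 0.23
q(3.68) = 0.36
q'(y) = (8.52*y - 0.61)*(-0.52*y^3 - 0.89*y^2 + 4.1*y + 2.88)/(-4.26*y^2 + 0.61*y - 0.33)^2 + (-1.56*y^2 - 1.78*y + 4.1)/(-4.26*y^2 + 0.61*y - 0.33)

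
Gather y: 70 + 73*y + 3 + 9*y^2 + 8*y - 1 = 9*y^2 + 81*y + 72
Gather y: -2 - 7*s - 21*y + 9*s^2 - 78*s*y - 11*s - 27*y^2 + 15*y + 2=9*s^2 - 18*s - 27*y^2 + y*(-78*s - 6)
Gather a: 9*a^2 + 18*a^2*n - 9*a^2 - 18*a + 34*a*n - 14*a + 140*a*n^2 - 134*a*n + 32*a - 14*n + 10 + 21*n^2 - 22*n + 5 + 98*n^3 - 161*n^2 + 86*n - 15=18*a^2*n + a*(140*n^2 - 100*n) + 98*n^3 - 140*n^2 + 50*n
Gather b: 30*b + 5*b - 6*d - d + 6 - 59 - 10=35*b - 7*d - 63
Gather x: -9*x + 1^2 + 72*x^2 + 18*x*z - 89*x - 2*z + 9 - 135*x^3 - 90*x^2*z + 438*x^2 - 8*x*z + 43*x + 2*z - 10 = -135*x^3 + x^2*(510 - 90*z) + x*(10*z - 55)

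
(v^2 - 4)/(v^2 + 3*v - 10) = (v + 2)/(v + 5)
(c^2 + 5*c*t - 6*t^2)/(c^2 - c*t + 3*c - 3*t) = (c + 6*t)/(c + 3)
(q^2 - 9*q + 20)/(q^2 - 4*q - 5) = (q - 4)/(q + 1)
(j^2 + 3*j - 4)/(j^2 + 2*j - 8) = (j - 1)/(j - 2)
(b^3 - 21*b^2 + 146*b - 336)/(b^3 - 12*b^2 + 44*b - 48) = (b^2 - 15*b + 56)/(b^2 - 6*b + 8)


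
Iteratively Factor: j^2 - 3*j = (j)*(j - 3)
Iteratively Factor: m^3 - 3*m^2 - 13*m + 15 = (m - 1)*(m^2 - 2*m - 15) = (m - 5)*(m - 1)*(m + 3)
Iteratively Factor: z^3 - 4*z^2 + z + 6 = (z - 2)*(z^2 - 2*z - 3) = (z - 2)*(z + 1)*(z - 3)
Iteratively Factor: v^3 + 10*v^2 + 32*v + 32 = (v + 4)*(v^2 + 6*v + 8) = (v + 4)^2*(v + 2)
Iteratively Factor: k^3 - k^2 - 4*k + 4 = (k + 2)*(k^2 - 3*k + 2) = (k - 1)*(k + 2)*(k - 2)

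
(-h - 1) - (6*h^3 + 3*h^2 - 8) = -6*h^3 - 3*h^2 - h + 7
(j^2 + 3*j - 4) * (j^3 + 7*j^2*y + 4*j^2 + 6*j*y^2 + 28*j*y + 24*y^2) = j^5 + 7*j^4*y + 7*j^4 + 6*j^3*y^2 + 49*j^3*y + 8*j^3 + 42*j^2*y^2 + 56*j^2*y - 16*j^2 + 48*j*y^2 - 112*j*y - 96*y^2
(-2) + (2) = 0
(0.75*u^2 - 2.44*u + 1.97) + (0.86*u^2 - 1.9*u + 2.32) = 1.61*u^2 - 4.34*u + 4.29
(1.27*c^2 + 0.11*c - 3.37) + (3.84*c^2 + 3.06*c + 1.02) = 5.11*c^2 + 3.17*c - 2.35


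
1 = 1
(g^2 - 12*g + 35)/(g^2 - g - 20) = (g - 7)/(g + 4)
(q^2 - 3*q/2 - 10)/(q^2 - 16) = (q + 5/2)/(q + 4)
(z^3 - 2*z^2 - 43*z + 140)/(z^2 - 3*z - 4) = (z^2 + 2*z - 35)/(z + 1)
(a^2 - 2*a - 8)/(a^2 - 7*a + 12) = (a + 2)/(a - 3)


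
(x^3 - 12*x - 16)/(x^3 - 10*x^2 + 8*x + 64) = (x + 2)/(x - 8)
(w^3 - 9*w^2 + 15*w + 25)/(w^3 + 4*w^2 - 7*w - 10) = (w^2 - 10*w + 25)/(w^2 + 3*w - 10)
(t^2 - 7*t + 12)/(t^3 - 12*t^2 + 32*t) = (t - 3)/(t*(t - 8))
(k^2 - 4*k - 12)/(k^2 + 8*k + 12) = (k - 6)/(k + 6)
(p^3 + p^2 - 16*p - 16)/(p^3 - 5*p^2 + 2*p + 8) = (p + 4)/(p - 2)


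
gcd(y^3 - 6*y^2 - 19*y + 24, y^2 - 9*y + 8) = y^2 - 9*y + 8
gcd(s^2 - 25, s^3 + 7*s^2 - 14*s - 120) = s + 5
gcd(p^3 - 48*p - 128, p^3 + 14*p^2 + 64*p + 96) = p^2 + 8*p + 16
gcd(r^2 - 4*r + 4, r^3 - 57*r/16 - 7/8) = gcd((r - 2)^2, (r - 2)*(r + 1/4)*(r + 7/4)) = r - 2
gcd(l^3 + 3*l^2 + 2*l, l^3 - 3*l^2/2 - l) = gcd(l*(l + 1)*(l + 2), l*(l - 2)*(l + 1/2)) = l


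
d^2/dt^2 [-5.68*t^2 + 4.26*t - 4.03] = -11.3600000000000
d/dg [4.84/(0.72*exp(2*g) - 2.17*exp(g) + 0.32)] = (10.5028 - 6.9696*exp(g))*exp(g)/(0.72*exp(2*g) - 2.17*exp(g) + 0.32)^2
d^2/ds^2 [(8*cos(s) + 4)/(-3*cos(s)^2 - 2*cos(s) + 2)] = 24*(4*(1 - cos(s)^2)^2 + 3*cos(s)^5 + 9*cos(s)^3 + 5*cos(s)^2 - 16*cos(s) - 10)/(3*cos(s)^2 + 2*cos(s) - 2)^3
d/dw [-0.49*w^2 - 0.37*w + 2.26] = -0.98*w - 0.37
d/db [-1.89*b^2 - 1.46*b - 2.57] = -3.78*b - 1.46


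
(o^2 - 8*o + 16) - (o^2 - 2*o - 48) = 64 - 6*o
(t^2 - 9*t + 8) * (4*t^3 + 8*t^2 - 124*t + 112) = 4*t^5 - 28*t^4 - 164*t^3 + 1292*t^2 - 2000*t + 896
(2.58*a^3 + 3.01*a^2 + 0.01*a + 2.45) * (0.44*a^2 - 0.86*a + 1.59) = 1.1352*a^5 - 0.8944*a^4 + 1.518*a^3 + 5.8553*a^2 - 2.0911*a + 3.8955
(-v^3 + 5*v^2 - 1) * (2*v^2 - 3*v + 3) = -2*v^5 + 13*v^4 - 18*v^3 + 13*v^2 + 3*v - 3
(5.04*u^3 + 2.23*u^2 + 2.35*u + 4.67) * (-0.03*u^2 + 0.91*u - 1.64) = -0.1512*u^5 + 4.5195*u^4 - 6.3068*u^3 - 1.6588*u^2 + 0.3957*u - 7.6588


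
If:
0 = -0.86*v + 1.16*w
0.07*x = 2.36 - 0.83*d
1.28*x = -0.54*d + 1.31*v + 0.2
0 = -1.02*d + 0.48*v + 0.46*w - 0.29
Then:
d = 2.61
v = 3.60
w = 2.67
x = 2.74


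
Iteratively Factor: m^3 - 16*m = (m + 4)*(m^2 - 4*m) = (m - 4)*(m + 4)*(m)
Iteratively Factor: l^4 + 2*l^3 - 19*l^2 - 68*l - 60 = (l + 3)*(l^3 - l^2 - 16*l - 20) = (l + 2)*(l + 3)*(l^2 - 3*l - 10) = (l - 5)*(l + 2)*(l + 3)*(l + 2)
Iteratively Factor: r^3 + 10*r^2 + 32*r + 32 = (r + 4)*(r^2 + 6*r + 8) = (r + 4)^2*(r + 2)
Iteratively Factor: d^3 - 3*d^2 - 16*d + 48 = (d - 3)*(d^2 - 16) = (d - 4)*(d - 3)*(d + 4)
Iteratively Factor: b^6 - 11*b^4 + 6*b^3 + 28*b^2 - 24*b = (b + 2)*(b^5 - 2*b^4 - 7*b^3 + 20*b^2 - 12*b) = b*(b + 2)*(b^4 - 2*b^3 - 7*b^2 + 20*b - 12) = b*(b + 2)*(b + 3)*(b^3 - 5*b^2 + 8*b - 4) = b*(b - 2)*(b + 2)*(b + 3)*(b^2 - 3*b + 2) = b*(b - 2)^2*(b + 2)*(b + 3)*(b - 1)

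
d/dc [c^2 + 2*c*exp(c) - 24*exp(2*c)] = 2*c*exp(c) + 2*c - 48*exp(2*c) + 2*exp(c)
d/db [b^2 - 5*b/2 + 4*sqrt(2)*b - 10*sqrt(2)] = 2*b - 5/2 + 4*sqrt(2)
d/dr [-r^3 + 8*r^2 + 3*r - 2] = -3*r^2 + 16*r + 3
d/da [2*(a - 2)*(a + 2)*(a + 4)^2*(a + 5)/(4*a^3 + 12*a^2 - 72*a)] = (a^7 + 11*a^6 + 3*a^5 - 287*a^4 - 712*a^3 + 564*a^2 + 960*a - 2880)/(a^2*(a^4 + 6*a^3 - 27*a^2 - 108*a + 324))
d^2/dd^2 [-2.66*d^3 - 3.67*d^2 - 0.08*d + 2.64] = -15.96*d - 7.34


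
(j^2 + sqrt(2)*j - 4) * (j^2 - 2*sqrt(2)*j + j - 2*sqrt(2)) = j^4 - sqrt(2)*j^3 + j^3 - 8*j^2 - sqrt(2)*j^2 - 8*j + 8*sqrt(2)*j + 8*sqrt(2)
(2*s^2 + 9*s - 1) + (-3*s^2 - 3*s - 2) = -s^2 + 6*s - 3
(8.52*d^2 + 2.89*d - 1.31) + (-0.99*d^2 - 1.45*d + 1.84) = 7.53*d^2 + 1.44*d + 0.53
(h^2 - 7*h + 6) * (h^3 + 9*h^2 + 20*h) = h^5 + 2*h^4 - 37*h^3 - 86*h^2 + 120*h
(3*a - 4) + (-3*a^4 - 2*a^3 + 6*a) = -3*a^4 - 2*a^3 + 9*a - 4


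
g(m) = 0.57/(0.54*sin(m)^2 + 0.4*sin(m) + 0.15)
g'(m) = 0.57*(-1.08*sin(m)*cos(m) - 0.4*cos(m))/(0.54*sin(m)^2 + 0.4*sin(m) + 0.15)^2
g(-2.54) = 5.90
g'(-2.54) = -10.64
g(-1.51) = 1.97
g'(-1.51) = 0.28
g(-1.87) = 2.19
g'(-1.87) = -1.56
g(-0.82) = 3.90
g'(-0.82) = 7.09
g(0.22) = 2.17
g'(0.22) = -5.11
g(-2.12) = 2.83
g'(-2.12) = -3.81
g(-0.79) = 4.12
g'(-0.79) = 7.70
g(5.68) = 5.88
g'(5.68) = 10.64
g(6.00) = 7.09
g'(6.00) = -8.32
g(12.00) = 6.27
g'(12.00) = 10.46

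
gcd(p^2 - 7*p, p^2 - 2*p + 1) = 1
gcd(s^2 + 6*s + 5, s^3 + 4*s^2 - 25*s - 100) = s + 5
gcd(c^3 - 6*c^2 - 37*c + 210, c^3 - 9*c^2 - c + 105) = c^2 - 12*c + 35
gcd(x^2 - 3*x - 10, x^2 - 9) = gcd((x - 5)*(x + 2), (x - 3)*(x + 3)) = 1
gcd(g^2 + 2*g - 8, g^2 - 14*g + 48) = 1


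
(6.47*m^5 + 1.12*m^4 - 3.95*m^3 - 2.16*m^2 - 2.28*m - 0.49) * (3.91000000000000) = 25.2977*m^5 + 4.3792*m^4 - 15.4445*m^3 - 8.4456*m^2 - 8.9148*m - 1.9159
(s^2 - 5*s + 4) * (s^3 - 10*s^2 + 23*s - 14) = s^5 - 15*s^4 + 77*s^3 - 169*s^2 + 162*s - 56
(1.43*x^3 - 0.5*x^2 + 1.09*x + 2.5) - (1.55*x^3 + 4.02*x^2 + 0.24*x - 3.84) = -0.12*x^3 - 4.52*x^2 + 0.85*x + 6.34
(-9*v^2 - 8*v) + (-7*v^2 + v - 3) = -16*v^2 - 7*v - 3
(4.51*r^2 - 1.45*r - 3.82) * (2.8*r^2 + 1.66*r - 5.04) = 12.628*r^4 + 3.4266*r^3 - 35.8334*r^2 + 0.9668*r + 19.2528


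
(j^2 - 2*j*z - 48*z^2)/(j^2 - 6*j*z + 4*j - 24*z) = (j^2 - 2*j*z - 48*z^2)/(j^2 - 6*j*z + 4*j - 24*z)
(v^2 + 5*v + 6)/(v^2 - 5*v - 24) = (v + 2)/(v - 8)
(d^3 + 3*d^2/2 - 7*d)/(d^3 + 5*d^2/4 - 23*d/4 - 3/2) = 2*d*(2*d + 7)/(4*d^2 + 13*d + 3)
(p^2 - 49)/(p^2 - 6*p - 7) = (p + 7)/(p + 1)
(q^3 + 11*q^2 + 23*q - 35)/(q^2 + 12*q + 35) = q - 1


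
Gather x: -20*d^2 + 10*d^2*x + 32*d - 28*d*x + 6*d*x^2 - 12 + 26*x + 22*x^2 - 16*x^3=-20*d^2 + 32*d - 16*x^3 + x^2*(6*d + 22) + x*(10*d^2 - 28*d + 26) - 12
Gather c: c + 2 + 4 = c + 6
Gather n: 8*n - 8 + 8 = 8*n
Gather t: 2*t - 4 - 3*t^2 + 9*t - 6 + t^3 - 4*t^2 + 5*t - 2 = t^3 - 7*t^2 + 16*t - 12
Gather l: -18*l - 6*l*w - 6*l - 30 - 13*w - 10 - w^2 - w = l*(-6*w - 24) - w^2 - 14*w - 40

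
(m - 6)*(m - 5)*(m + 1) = m^3 - 10*m^2 + 19*m + 30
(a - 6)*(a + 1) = a^2 - 5*a - 6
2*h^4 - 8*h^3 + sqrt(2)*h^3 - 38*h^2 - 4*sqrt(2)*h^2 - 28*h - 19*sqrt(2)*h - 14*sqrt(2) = (h - 7)*(h + 2)*(sqrt(2)*h + 1)*(sqrt(2)*h + sqrt(2))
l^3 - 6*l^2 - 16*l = l*(l - 8)*(l + 2)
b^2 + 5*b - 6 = (b - 1)*(b + 6)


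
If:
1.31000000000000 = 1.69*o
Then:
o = 0.78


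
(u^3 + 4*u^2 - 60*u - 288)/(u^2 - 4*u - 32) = (u^2 + 12*u + 36)/(u + 4)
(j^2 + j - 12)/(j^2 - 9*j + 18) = (j + 4)/(j - 6)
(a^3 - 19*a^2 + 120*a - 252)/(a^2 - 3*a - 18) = (a^2 - 13*a + 42)/(a + 3)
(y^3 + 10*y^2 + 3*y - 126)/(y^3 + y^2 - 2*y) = (y^3 + 10*y^2 + 3*y - 126)/(y*(y^2 + y - 2))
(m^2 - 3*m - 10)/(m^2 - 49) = (m^2 - 3*m - 10)/(m^2 - 49)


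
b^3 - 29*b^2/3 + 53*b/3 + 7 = (b - 7)*(b - 3)*(b + 1/3)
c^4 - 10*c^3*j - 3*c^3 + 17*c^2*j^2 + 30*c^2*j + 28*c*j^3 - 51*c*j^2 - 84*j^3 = (c - 3)*(c - 7*j)*(c - 4*j)*(c + j)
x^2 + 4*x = x*(x + 4)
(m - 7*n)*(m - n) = m^2 - 8*m*n + 7*n^2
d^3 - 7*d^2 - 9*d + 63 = (d - 7)*(d - 3)*(d + 3)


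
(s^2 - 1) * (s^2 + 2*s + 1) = s^4 + 2*s^3 - 2*s - 1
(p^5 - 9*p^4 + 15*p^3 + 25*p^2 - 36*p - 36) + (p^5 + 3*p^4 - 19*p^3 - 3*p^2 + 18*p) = 2*p^5 - 6*p^4 - 4*p^3 + 22*p^2 - 18*p - 36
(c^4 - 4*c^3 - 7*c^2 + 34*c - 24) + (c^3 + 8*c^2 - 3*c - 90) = c^4 - 3*c^3 + c^2 + 31*c - 114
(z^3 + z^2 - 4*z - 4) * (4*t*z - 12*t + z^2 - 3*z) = 4*t*z^4 - 8*t*z^3 - 28*t*z^2 + 32*t*z + 48*t + z^5 - 2*z^4 - 7*z^3 + 8*z^2 + 12*z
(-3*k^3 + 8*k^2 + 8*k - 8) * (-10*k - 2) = 30*k^4 - 74*k^3 - 96*k^2 + 64*k + 16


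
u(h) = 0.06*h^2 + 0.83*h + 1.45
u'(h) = 0.12*h + 0.83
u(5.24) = 7.45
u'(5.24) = 1.46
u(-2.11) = -0.03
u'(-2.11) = 0.58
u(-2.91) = -0.46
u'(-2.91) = 0.48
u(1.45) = 2.78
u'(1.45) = 1.00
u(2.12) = 3.48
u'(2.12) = 1.08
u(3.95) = 5.66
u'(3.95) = 1.30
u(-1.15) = 0.57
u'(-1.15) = 0.69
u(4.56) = 6.48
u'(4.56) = 1.38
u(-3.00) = -0.50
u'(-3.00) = 0.47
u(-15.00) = 2.50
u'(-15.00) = -0.97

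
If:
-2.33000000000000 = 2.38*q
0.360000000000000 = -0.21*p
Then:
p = -1.71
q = -0.98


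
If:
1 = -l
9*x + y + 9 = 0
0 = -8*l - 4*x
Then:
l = -1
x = 2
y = -27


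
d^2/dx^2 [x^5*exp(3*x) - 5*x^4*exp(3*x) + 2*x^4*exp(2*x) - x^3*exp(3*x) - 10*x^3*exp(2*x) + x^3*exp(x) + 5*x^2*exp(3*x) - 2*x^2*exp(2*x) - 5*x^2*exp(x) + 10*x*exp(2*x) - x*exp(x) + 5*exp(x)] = (9*x^5*exp(2*x) - 15*x^4*exp(2*x) + 8*x^4*exp(x) - 109*x^3*exp(2*x) - 8*x^3*exp(x) + x^3 - 33*x^2*exp(2*x) - 104*x^2*exp(x) + x^2 + 54*x*exp(2*x) - 36*x*exp(x) - 15*x + 10*exp(2*x) + 36*exp(x) - 7)*exp(x)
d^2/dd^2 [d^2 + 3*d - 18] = 2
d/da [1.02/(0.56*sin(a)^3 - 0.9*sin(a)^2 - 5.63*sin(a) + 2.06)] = (-1.7136*sin(a)^2 + 1.836*sin(a) + 5.7426)*cos(a)/(0.56*sin(a)^3 - 0.9*sin(a)^2 - 5.63*sin(a) + 2.06)^2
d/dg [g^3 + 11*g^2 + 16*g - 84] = 3*g^2 + 22*g + 16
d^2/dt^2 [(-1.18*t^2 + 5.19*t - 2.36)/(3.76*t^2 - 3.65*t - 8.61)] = (114.359648*t^3 - 429.393504*t^2 + 1202.445744*t - 716.844418)/(53.157376*t^6 - 154.80672*t^5 - 214.896408*t^4 + 660.354715*t^3 + 492.089913*t^2 - 811.746495*t - 638.277381)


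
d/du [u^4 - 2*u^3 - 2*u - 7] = 4*u^3 - 6*u^2 - 2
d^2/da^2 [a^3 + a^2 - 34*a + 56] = 6*a + 2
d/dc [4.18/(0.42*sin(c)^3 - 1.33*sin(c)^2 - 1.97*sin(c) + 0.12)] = (-5.2668*sin(c)^2 + 11.1188*sin(c) + 8.2346)*cos(c)/(0.42*sin(c)^3 - 1.33*sin(c)^2 - 1.97*sin(c) + 0.12)^2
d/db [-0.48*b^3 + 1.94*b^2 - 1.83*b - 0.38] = -1.44*b^2 + 3.88*b - 1.83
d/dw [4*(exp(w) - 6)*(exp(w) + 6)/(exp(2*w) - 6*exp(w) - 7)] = (-24*exp(2*w) + 232*exp(w) - 864)*exp(w)/(exp(4*w) - 12*exp(3*w) + 22*exp(2*w) + 84*exp(w) + 49)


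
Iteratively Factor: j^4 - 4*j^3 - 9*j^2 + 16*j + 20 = (j - 5)*(j^3 + j^2 - 4*j - 4) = (j - 5)*(j - 2)*(j^2 + 3*j + 2) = (j - 5)*(j - 2)*(j + 2)*(j + 1)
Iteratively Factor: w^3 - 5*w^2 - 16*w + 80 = (w - 5)*(w^2 - 16) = (w - 5)*(w - 4)*(w + 4)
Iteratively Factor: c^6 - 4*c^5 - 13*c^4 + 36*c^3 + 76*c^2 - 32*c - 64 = (c - 4)*(c^5 - 13*c^3 - 16*c^2 + 12*c + 16) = (c - 4)^2*(c^4 + 4*c^3 + 3*c^2 - 4*c - 4) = (c - 4)^2*(c + 1)*(c^3 + 3*c^2 - 4) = (c - 4)^2*(c + 1)*(c + 2)*(c^2 + c - 2) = (c - 4)^2*(c - 1)*(c + 1)*(c + 2)*(c + 2)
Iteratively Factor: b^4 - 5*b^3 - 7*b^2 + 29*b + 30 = (b + 1)*(b^3 - 6*b^2 - b + 30) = (b - 3)*(b + 1)*(b^2 - 3*b - 10) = (b - 5)*(b - 3)*(b + 1)*(b + 2)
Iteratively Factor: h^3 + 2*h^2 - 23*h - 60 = (h + 4)*(h^2 - 2*h - 15) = (h + 3)*(h + 4)*(h - 5)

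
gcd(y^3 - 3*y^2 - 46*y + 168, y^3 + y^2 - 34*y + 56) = y^2 + 3*y - 28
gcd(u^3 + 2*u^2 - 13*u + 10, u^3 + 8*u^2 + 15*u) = u + 5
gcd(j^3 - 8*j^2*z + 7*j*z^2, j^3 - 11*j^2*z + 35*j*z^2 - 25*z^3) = -j + z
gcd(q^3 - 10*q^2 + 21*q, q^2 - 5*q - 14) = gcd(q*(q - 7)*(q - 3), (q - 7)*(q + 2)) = q - 7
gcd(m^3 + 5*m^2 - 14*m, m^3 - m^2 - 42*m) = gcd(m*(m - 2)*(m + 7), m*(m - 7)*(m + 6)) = m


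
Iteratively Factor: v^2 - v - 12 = (v + 3)*(v - 4)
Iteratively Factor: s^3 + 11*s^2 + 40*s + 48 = (s + 3)*(s^2 + 8*s + 16) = (s + 3)*(s + 4)*(s + 4)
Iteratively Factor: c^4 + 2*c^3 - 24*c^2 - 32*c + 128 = (c + 4)*(c^3 - 2*c^2 - 16*c + 32) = (c - 4)*(c + 4)*(c^2 + 2*c - 8) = (c - 4)*(c - 2)*(c + 4)*(c + 4)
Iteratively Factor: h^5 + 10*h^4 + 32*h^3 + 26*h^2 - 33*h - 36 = (h + 3)*(h^4 + 7*h^3 + 11*h^2 - 7*h - 12) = (h + 3)*(h + 4)*(h^3 + 3*h^2 - h - 3) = (h + 1)*(h + 3)*(h + 4)*(h^2 + 2*h - 3) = (h - 1)*(h + 1)*(h + 3)*(h + 4)*(h + 3)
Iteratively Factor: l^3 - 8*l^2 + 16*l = (l - 4)*(l^2 - 4*l) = (l - 4)^2*(l)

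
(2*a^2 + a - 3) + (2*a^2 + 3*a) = 4*a^2 + 4*a - 3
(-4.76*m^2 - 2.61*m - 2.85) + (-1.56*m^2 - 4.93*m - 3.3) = -6.32*m^2 - 7.54*m - 6.15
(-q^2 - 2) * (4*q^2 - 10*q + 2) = -4*q^4 + 10*q^3 - 10*q^2 + 20*q - 4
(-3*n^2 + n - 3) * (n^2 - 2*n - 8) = -3*n^4 + 7*n^3 + 19*n^2 - 2*n + 24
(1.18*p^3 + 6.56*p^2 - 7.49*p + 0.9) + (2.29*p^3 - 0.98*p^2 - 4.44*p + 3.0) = 3.47*p^3 + 5.58*p^2 - 11.93*p + 3.9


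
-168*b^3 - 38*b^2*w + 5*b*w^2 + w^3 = (-6*b + w)*(4*b + w)*(7*b + w)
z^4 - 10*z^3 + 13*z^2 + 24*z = z*(z - 8)*(z - 3)*(z + 1)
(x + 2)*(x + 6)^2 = x^3 + 14*x^2 + 60*x + 72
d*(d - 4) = d^2 - 4*d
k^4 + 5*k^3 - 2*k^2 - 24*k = k*(k - 2)*(k + 3)*(k + 4)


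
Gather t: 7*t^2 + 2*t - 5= 7*t^2 + 2*t - 5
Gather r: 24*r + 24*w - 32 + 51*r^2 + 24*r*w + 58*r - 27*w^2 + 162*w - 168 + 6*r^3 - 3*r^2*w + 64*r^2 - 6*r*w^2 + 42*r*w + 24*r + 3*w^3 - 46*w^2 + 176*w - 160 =6*r^3 + r^2*(115 - 3*w) + r*(-6*w^2 + 66*w + 106) + 3*w^3 - 73*w^2 + 362*w - 360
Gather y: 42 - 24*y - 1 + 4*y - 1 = 40 - 20*y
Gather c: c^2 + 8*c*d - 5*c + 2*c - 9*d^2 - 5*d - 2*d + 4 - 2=c^2 + c*(8*d - 3) - 9*d^2 - 7*d + 2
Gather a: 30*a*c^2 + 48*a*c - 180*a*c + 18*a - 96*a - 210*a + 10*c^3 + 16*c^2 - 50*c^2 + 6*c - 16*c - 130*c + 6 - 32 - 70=a*(30*c^2 - 132*c - 288) + 10*c^3 - 34*c^2 - 140*c - 96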